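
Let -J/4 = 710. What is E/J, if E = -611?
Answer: 611/2840 ≈ 0.21514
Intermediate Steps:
J = -2840 (J = -4*710 = -2840)
E/J = -611/(-2840) = -611*(-1/2840) = 611/2840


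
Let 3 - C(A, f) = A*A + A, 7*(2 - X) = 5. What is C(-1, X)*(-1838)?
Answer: -5514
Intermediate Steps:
X = 9/7 (X = 2 - ⅐*5 = 2 - 5/7 = 9/7 ≈ 1.2857)
C(A, f) = 3 - A - A² (C(A, f) = 3 - (A*A + A) = 3 - (A² + A) = 3 - (A + A²) = 3 + (-A - A²) = 3 - A - A²)
C(-1, X)*(-1838) = (3 - 1*(-1) - 1*(-1)²)*(-1838) = (3 + 1 - 1*1)*(-1838) = (3 + 1 - 1)*(-1838) = 3*(-1838) = -5514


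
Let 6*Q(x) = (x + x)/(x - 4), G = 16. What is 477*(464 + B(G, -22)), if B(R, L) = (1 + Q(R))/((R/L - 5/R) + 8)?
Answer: 271248064/1225 ≈ 2.2143e+5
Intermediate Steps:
Q(x) = x/(3*(-4 + x)) (Q(x) = ((x + x)/(x - 4))/6 = ((2*x)/(-4 + x))/6 = (2*x/(-4 + x))/6 = x/(3*(-4 + x)))
B(R, L) = (1 + R/(3*(-4 + R)))/(8 - 5/R + R/L) (B(R, L) = (1 + R/(3*(-4 + R)))/((R/L - 5/R) + 8) = (1 + R/(3*(-4 + R)))/((-5/R + R/L) + 8) = (1 + R/(3*(-4 + R)))/(8 - 5/R + R/L))
477*(464 + B(G, -22)) = 477*(464 + (4/3)*(-22)*16*(-3 + 16)/((-4 + 16)*(16² - 5*(-22) + 8*(-22)*16))) = 477*(464 + (4/3)*(-22)*16*13/(12*(256 + 110 - 2816))) = 477*(464 + (4/3)*(-22)*16*(1/12)*13/(-2450)) = 477*(464 + (4/3)*(-22)*16*(1/12)*(-1/2450)*13) = 477*(464 + 2288/11025) = 477*(5117888/11025) = 271248064/1225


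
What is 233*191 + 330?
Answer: 44833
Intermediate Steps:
233*191 + 330 = 44503 + 330 = 44833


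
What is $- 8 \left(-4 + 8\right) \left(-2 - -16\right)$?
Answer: $-448$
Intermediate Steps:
$- 8 \left(-4 + 8\right) \left(-2 - -16\right) = \left(-8\right) 4 \left(-2 + 16\right) = \left(-32\right) 14 = -448$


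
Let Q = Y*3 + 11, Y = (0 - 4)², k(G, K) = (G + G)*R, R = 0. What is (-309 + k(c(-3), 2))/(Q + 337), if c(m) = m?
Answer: -103/132 ≈ -0.78030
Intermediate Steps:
k(G, K) = 0 (k(G, K) = (G + G)*0 = (2*G)*0 = 0)
Y = 16 (Y = (-4)² = 16)
Q = 59 (Q = 16*3 + 11 = 48 + 11 = 59)
(-309 + k(c(-3), 2))/(Q + 337) = (-309 + 0)/(59 + 337) = -309/396 = -309*1/396 = -103/132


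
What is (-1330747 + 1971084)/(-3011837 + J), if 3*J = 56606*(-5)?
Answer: -1921011/9318541 ≈ -0.20615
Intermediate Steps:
J = -283030/3 (J = (56606*(-5))/3 = (⅓)*(-283030) = -283030/3 ≈ -94343.)
(-1330747 + 1971084)/(-3011837 + J) = (-1330747 + 1971084)/(-3011837 - 283030/3) = 640337/(-9318541/3) = 640337*(-3/9318541) = -1921011/9318541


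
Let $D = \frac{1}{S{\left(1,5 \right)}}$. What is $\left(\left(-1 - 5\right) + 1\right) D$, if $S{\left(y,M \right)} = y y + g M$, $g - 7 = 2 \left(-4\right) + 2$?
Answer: $- \frac{5}{6} \approx -0.83333$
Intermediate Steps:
$g = 1$ ($g = 7 + \left(2 \left(-4\right) + 2\right) = 7 + \left(-8 + 2\right) = 7 - 6 = 1$)
$S{\left(y,M \right)} = M + y^{2}$ ($S{\left(y,M \right)} = y y + 1 M = y^{2} + M = M + y^{2}$)
$D = \frac{1}{6}$ ($D = \frac{1}{5 + 1^{2}} = \frac{1}{5 + 1} = \frac{1}{6} \approx 0.16667$)
$\left(\left(-1 - 5\right) + 1\right) D = \left(\left(-1 - 5\right) + 1\right) \frac{1}{6} = \left(-6 + 1\right) \frac{1}{6} = \left(-5\right) \frac{1}{6} = - \frac{5}{6}$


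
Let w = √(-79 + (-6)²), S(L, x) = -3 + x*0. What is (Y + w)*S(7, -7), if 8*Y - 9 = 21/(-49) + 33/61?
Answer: -11673/3416 - 3*I*√43 ≈ -3.4172 - 19.672*I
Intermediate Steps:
S(L, x) = -3 (S(L, x) = -3 + 0 = -3)
w = I*√43 (w = √(-79 + 36) = √(-43) = I*√43 ≈ 6.5574*I)
Y = 3891/3416 (Y = 9/8 + (21/(-49) + 33/61)/8 = 9/8 + (21*(-1/49) + 33*(1/61))/8 = 9/8 + (-3/7 + 33/61)/8 = 9/8 + (⅛)*(48/427) = 9/8 + 6/427 = 3891/3416 ≈ 1.1391)
(Y + w)*S(7, -7) = (3891/3416 + I*√43)*(-3) = -11673/3416 - 3*I*√43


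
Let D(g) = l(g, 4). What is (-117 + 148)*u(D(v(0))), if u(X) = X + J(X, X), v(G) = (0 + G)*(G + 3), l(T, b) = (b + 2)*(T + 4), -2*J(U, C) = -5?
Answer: 1643/2 ≈ 821.50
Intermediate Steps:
J(U, C) = 5/2 (J(U, C) = -1/2*(-5) = 5/2)
l(T, b) = (2 + b)*(4 + T)
v(G) = G*(3 + G)
D(g) = 24 + 6*g (D(g) = 8 + 2*g + 4*4 + g*4 = 8 + 2*g + 16 + 4*g = 24 + 6*g)
u(X) = 5/2 + X (u(X) = X + 5/2 = 5/2 + X)
(-117 + 148)*u(D(v(0))) = (-117 + 148)*(5/2 + (24 + 6*(0*(3 + 0)))) = 31*(5/2 + (24 + 6*(0*3))) = 31*(5/2 + (24 + 6*0)) = 31*(5/2 + (24 + 0)) = 31*(5/2 + 24) = 31*(53/2) = 1643/2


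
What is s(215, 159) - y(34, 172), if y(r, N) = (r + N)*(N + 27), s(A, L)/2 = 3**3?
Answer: -40940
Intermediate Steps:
s(A, L) = 54 (s(A, L) = 2*3**3 = 2*27 = 54)
y(r, N) = (27 + N)*(N + r) (y(r, N) = (N + r)*(27 + N) = (27 + N)*(N + r))
s(215, 159) - y(34, 172) = 54 - (172**2 + 27*172 + 27*34 + 172*34) = 54 - (29584 + 4644 + 918 + 5848) = 54 - 1*40994 = 54 - 40994 = -40940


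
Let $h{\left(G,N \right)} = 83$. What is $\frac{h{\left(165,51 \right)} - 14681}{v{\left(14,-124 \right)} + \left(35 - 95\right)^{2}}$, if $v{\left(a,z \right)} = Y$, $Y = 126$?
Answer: $- \frac{811}{207} \approx -3.9179$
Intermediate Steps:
$v{\left(a,z \right)} = 126$
$\frac{h{\left(165,51 \right)} - 14681}{v{\left(14,-124 \right)} + \left(35 - 95\right)^{2}} = \frac{83 - 14681}{126 + \left(35 - 95\right)^{2}} = - \frac{14598}{126 + \left(-60\right)^{2}} = - \frac{14598}{126 + 3600} = - \frac{14598}{3726} = \left(-14598\right) \frac{1}{3726} = - \frac{811}{207}$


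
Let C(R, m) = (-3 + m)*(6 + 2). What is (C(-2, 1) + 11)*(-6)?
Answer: 30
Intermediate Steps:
C(R, m) = -24 + 8*m (C(R, m) = (-3 + m)*8 = -24 + 8*m)
(C(-2, 1) + 11)*(-6) = ((-24 + 8*1) + 11)*(-6) = ((-24 + 8) + 11)*(-6) = (-16 + 11)*(-6) = -5*(-6) = 30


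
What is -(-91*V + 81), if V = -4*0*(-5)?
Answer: -81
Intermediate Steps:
V = 0 (V = 0*(-5) = 0)
-(-91*V + 81) = -(-91*0 + 81) = -(0 + 81) = -1*81 = -81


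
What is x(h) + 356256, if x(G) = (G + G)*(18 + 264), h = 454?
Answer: 612312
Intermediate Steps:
x(G) = 564*G (x(G) = (2*G)*282 = 564*G)
x(h) + 356256 = 564*454 + 356256 = 256056 + 356256 = 612312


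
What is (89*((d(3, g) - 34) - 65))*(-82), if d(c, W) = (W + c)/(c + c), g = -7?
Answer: 2182102/3 ≈ 7.2737e+5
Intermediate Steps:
d(c, W) = (W + c)/(2*c) (d(c, W) = (W + c)/((2*c)) = (W + c)*(1/(2*c)) = (W + c)/(2*c))
(89*((d(3, g) - 34) - 65))*(-82) = (89*(((½)*(-7 + 3)/3 - 34) - 65))*(-82) = (89*(((½)*(⅓)*(-4) - 34) - 65))*(-82) = (89*((-⅔ - 34) - 65))*(-82) = (89*(-104/3 - 65))*(-82) = (89*(-299/3))*(-82) = -26611/3*(-82) = 2182102/3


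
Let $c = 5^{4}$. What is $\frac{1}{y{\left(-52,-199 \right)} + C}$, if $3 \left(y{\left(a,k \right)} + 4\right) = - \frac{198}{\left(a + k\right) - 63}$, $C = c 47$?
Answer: $\frac{157}{4611280} \approx 3.4047 \cdot 10^{-5}$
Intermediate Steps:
$c = 625$
$C = 29375$ ($C = 625 \cdot 47 = 29375$)
$y{\left(a,k \right)} = -4 - \frac{66}{-63 + a + k}$ ($y{\left(a,k \right)} = -4 + \frac{\left(-198\right) \frac{1}{\left(a + k\right) - 63}}{3} = -4 + \frac{\left(-198\right) \frac{1}{-63 + a + k}}{3} = -4 - \frac{66}{-63 + a + k}$)
$\frac{1}{y{\left(-52,-199 \right)} + C} = \frac{1}{\frac{2 \left(93 - -104 - -398\right)}{-63 - 52 - 199} + 29375} = \frac{1}{\frac{2 \left(93 + 104 + 398\right)}{-314} + 29375} = \frac{1}{2 \left(- \frac{1}{314}\right) 595 + 29375} = \frac{1}{- \frac{595}{157} + 29375} = \frac{1}{\frac{4611280}{157}} = \frac{157}{4611280}$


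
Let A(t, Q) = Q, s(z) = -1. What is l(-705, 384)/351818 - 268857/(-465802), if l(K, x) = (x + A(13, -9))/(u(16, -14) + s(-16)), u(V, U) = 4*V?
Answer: 496605399449/860357022189 ≈ 0.57721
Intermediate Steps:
l(K, x) = -1/7 + x/63 (l(K, x) = (x - 9)/(4*16 - 1) = (-9 + x)/(64 - 1) = (-9 + x)/63 = (-9 + x)*(1/63) = -1/7 + x/63)
l(-705, 384)/351818 - 268857/(-465802) = (-1/7 + (1/63)*384)/351818 - 268857/(-465802) = (-1/7 + 128/21)*(1/351818) - 268857*(-1/465802) = (125/21)*(1/351818) + 268857/465802 = 125/7388178 + 268857/465802 = 496605399449/860357022189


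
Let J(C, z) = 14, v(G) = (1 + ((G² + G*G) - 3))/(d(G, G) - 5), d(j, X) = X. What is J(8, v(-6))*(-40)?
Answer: -560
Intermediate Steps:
v(G) = (-2 + 2*G²)/(-5 + G) (v(G) = (1 + ((G² + G*G) - 3))/(G - 5) = (1 + ((G² + G²) - 3))/(-5 + G) = (1 + (2*G² - 3))/(-5 + G) = (1 + (-3 + 2*G²))/(-5 + G) = (-2 + 2*G²)/(-5 + G))
J(8, v(-6))*(-40) = 14*(-40) = -560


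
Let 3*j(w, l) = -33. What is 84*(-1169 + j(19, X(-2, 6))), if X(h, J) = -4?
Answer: -99120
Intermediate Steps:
j(w, l) = -11 (j(w, l) = (1/3)*(-33) = -11)
84*(-1169 + j(19, X(-2, 6))) = 84*(-1169 - 11) = 84*(-1180) = -99120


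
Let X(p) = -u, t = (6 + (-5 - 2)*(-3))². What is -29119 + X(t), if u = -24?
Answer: -29095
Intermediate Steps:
t = 729 (t = (6 - 7*(-3))² = (6 + 21)² = 27² = 729)
X(p) = 24 (X(p) = -1*(-24) = 24)
-29119 + X(t) = -29119 + 24 = -29095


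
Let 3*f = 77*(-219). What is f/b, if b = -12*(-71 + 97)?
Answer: 5621/312 ≈ 18.016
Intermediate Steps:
f = -5621 (f = (77*(-219))/3 = (⅓)*(-16863) = -5621)
b = -312 (b = -12*26 = -312)
f/b = -5621/(-312) = -5621*(-1/312) = 5621/312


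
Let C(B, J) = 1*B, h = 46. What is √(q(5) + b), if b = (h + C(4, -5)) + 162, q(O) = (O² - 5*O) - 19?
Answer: √193 ≈ 13.892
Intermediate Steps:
C(B, J) = B
q(O) = -19 + O² - 5*O
b = 212 (b = (46 + 4) + 162 = 50 + 162 = 212)
√(q(5) + b) = √((-19 + 5² - 5*5) + 212) = √((-19 + 25 - 25) + 212) = √(-19 + 212) = √193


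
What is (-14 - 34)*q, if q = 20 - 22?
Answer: 96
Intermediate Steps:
q = -2
(-14 - 34)*q = (-14 - 34)*(-2) = -48*(-2) = 96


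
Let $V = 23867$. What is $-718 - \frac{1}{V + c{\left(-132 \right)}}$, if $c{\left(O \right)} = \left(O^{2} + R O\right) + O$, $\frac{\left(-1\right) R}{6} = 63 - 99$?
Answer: $- \frac{9080547}{12647} \approx -718.0$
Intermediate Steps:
$R = 216$ ($R = - 6 \left(63 - 99\right) = \left(-6\right) \left(-36\right) = 216$)
$c{\left(O \right)} = O^{2} + 217 O$ ($c{\left(O \right)} = \left(O^{2} + 216 O\right) + O = O^{2} + 217 O$)
$-718 - \frac{1}{V + c{\left(-132 \right)}} = -718 - \frac{1}{23867 - 132 \left(217 - 132\right)} = -718 - \frac{1}{23867 - 11220} = -718 - \frac{1}{12647} = - \frac{9080547}{12647}$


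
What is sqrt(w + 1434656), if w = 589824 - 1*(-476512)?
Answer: 24*sqrt(4342) ≈ 1581.5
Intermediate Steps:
w = 1066336 (w = 589824 + 476512 = 1066336)
sqrt(w + 1434656) = sqrt(1066336 + 1434656) = sqrt(2500992) = 24*sqrt(4342)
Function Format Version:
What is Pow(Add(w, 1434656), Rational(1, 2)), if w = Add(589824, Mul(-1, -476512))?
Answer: Mul(24, Pow(4342, Rational(1, 2))) ≈ 1581.5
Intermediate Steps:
w = 1066336 (w = Add(589824, 476512) = 1066336)
Pow(Add(w, 1434656), Rational(1, 2)) = Pow(Add(1066336, 1434656), Rational(1, 2)) = Pow(2500992, Rational(1, 2)) = Mul(24, Pow(4342, Rational(1, 2)))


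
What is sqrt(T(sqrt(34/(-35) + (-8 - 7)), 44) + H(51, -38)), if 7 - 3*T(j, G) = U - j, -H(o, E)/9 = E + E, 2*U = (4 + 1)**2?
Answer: sqrt(30083550 + 420*I*sqrt(19565))/210 ≈ 26.118 + 0.025502*I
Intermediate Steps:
U = 25/2 (U = (4 + 1)**2/2 = (1/2)*5**2 = (1/2)*25 = 25/2 ≈ 12.500)
H(o, E) = -18*E (H(o, E) = -9*(E + E) = -18*E)
T(j, G) = -11/6 + j/3 (T(j, G) = 7/3 - (25/2 - j)/3 = 7/3 + (-25/6 + j/3) = -11/6 + j/3)
sqrt(T(sqrt(34/(-35) + (-8 - 7)), 44) + H(51, -38)) = sqrt((-11/6 + sqrt(34/(-35) + (-8 - 7))/3) - 18*(-38)) = sqrt((-11/6 + sqrt(34*(-1/35) - 15)/3) + 684) = sqrt((-11/6 + sqrt(-34/35 - 15)/3) + 684) = sqrt((-11/6 + sqrt(-559/35)/3) + 684) = sqrt((-11/6 + (I*sqrt(19565)/35)/3) + 684) = sqrt((-11/6 + I*sqrt(19565)/105) + 684) = sqrt(4093/6 + I*sqrt(19565)/105)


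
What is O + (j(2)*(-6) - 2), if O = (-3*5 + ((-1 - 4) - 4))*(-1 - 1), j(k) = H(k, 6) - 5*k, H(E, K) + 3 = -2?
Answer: 136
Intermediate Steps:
H(E, K) = -5 (H(E, K) = -3 - 2 = -5)
j(k) = -5 - 5*k
O = 48 (O = (-15 + (-5 - 4))*(-2) = (-15 - 9)*(-2) = -24*(-2) = 48)
O + (j(2)*(-6) - 2) = 48 + ((-5 - 5*2)*(-6) - 2) = 48 + ((-5 - 10)*(-6) - 2) = 48 + (-15*(-6) - 2) = 48 + (90 - 2) = 48 + 88 = 136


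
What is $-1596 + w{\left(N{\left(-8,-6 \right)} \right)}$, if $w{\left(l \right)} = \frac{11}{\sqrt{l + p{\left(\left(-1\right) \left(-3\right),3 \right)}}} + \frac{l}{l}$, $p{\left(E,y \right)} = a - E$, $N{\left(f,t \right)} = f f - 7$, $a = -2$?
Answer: $-1595 + \frac{11 \sqrt{13}}{26} \approx -1593.5$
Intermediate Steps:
$N{\left(f,t \right)} = -7 + f^{2}$ ($N{\left(f,t \right)} = f^{2} - 7 = -7 + f^{2}$)
$p{\left(E,y \right)} = -2 - E$
$w{\left(l \right)} = 1 + \frac{11}{\sqrt{-5 + l}}$ ($w{\left(l \right)} = \frac{11}{\sqrt{l - \left(2 - -3\right)}} + \frac{l}{l} = \frac{11}{\sqrt{l - 5}} + 1 = \frac{11}{\sqrt{-5 + l}} + 1 = 1 + \frac{11}{\sqrt{-5 + l}}$)
$-1596 + w{\left(N{\left(-8,-6 \right)} \right)} = -1596 + \left(1 + \frac{11}{\sqrt{-5 - \left(7 - \left(-8\right)^{2}\right)}}\right) = -1596 + \left(1 + \frac{11}{\sqrt{-5 + \left(-7 + 64\right)}}\right) = -1596 + \left(1 + \frac{11}{\sqrt{-5 + 57}}\right) = -1596 + \left(1 + \frac{11}{2 \sqrt{13}}\right) = -1596 + \left(1 + 11 \frac{\sqrt{13}}{26}\right) = -1596 + \left(1 + \frac{11 \sqrt{13}}{26}\right) = -1595 + \frac{11 \sqrt{13}}{26}$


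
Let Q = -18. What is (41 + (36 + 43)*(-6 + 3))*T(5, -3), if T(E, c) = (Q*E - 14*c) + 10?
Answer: 7448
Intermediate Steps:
T(E, c) = 10 - 18*E - 14*c (T(E, c) = (-18*E - 14*c) + 10 = 10 - 18*E - 14*c)
(41 + (36 + 43)*(-6 + 3))*T(5, -3) = (41 + (36 + 43)*(-6 + 3))*(10 - 18*5 - 14*(-3)) = (41 + 79*(-3))*(10 - 90 + 42) = (41 - 237)*(-38) = -196*(-38) = 7448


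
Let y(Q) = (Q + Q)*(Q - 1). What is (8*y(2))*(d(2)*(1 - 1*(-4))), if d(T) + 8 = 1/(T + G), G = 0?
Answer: -1200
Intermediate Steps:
y(Q) = 2*Q*(-1 + Q) (y(Q) = (2*Q)*(-1 + Q) = 2*Q*(-1 + Q))
d(T) = -8 + 1/T (d(T) = -8 + 1/(T + 0) = -8 + 1/T)
(8*y(2))*(d(2)*(1 - 1*(-4))) = (8*(2*2*(-1 + 2)))*((-8 + 1/2)*(1 - 1*(-4))) = (8*(2*2*1))*((-8 + ½)*(1 + 4)) = (8*4)*(-15/2*5) = 32*(-75/2) = -1200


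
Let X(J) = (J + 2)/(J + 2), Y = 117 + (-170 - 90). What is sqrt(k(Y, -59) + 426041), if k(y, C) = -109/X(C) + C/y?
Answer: sqrt(8709891905)/143 ≈ 652.63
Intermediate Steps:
Y = -143 (Y = 117 - 260 = -143)
X(J) = 1 (X(J) = (2 + J)/(2 + J) = 1)
k(y, C) = -109 + C/y (k(y, C) = -109/1 + C/y = -109*1 + C/y = -109 + C/y)
sqrt(k(Y, -59) + 426041) = sqrt((-109 - 59/(-143)) + 426041) = sqrt((-109 - 59*(-1/143)) + 426041) = sqrt((-109 + 59/143) + 426041) = sqrt(-15528/143 + 426041) = sqrt(60908335/143) = sqrt(8709891905)/143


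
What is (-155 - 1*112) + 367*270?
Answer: 98823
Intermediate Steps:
(-155 - 1*112) + 367*270 = (-155 - 112) + 99090 = -267 + 99090 = 98823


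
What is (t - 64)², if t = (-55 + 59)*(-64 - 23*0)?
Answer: 102400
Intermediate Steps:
t = -256 (t = 4*(-64 + 0) = 4*(-64) = -256)
(t - 64)² = (-256 - 64)² = (-320)² = 102400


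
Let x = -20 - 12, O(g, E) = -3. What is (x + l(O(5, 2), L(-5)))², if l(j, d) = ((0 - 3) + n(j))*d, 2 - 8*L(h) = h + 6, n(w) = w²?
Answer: 15625/16 ≈ 976.56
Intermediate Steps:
L(h) = -½ - h/8 (L(h) = ¼ - (h + 6)/8 = ¼ - (6 + h)/8 = ¼ + (-¾ - h/8) = -½ - h/8)
l(j, d) = d*(-3 + j²) (l(j, d) = ((0 - 3) + j²)*d = (-3 + j²)*d = d*(-3 + j²))
x = -32
(x + l(O(5, 2), L(-5)))² = (-32 + (-½ - ⅛*(-5))*(-3 + (-3)²))² = (-32 + (-½ + 5/8)*(-3 + 9))² = (-32 + (⅛)*6)² = (-32 + ¾)² = (-125/4)² = 15625/16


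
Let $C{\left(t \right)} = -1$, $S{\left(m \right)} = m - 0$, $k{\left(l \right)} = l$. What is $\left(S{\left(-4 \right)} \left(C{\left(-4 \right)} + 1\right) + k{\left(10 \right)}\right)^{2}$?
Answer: $100$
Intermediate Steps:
$S{\left(m \right)} = m$ ($S{\left(m \right)} = m + 0 = m$)
$\left(S{\left(-4 \right)} \left(C{\left(-4 \right)} + 1\right) + k{\left(10 \right)}\right)^{2} = \left(- 4 \left(-1 + 1\right) + 10\right)^{2} = \left(\left(-4\right) 0 + 10\right)^{2} = \left(0 + 10\right)^{2} = 10^{2} = 100$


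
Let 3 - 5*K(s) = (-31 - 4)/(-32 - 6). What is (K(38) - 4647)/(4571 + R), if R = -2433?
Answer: -882851/406220 ≈ -2.1733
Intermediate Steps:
K(s) = 79/190 (K(s) = 3/5 - (-31 - 4)/(5*(-32 - 6)) = 3/5 - (-7)/(-38) = 3/5 - (-7)*(-1)/38 = 3/5 - 1/5*35/38 = 3/5 - 7/38 = 79/190)
(K(38) - 4647)/(4571 + R) = (79/190 - 4647)/(4571 - 2433) = -882851/190/2138 = -882851/190*1/2138 = -882851/406220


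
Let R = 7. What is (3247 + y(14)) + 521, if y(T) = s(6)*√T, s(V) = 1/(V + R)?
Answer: 3768 + √14/13 ≈ 3768.3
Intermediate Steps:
s(V) = 1/(7 + V) (s(V) = 1/(V + 7) = 1/(7 + V))
y(T) = √T/13 (y(T) = √T/(7 + 6) = √T/13)
(3247 + y(14)) + 521 = (3247 + √14/13) + 521 = 3768 + √14/13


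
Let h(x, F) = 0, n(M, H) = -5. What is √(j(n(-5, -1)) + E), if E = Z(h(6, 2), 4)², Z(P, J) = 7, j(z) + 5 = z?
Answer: √39 ≈ 6.2450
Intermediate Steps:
j(z) = -5 + z
E = 49 (E = 7² = 49)
√(j(n(-5, -1)) + E) = √((-5 - 5) + 49) = √(-10 + 49) = √39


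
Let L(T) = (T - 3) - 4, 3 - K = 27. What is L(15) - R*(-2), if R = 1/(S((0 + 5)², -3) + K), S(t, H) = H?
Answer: 214/27 ≈ 7.9259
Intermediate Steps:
K = -24 (K = 3 - 1*27 = 3 - 27 = -24)
L(T) = -7 + T (L(T) = (-3 + T) - 4 = -7 + T)
R = -1/27 (R = 1/(-3 - 24) = 1/(-27) = -1/27 ≈ -0.037037)
L(15) - R*(-2) = (-7 + 15) - (-1)*(-2)/27 = 8 - 1*2/27 = 8 - 2/27 = 214/27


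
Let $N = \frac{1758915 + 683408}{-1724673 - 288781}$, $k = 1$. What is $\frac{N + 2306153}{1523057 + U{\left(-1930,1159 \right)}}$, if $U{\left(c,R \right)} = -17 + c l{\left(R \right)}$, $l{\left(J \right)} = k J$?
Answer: $- \frac{4643330540139}{1437263868820} \approx -3.2307$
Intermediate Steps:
$l{\left(J \right)} = J$ ($l{\left(J \right)} = 1 J = J$)
$U{\left(c,R \right)} = -17 + R c$ ($U{\left(c,R \right)} = -17 + c R = -17 + R c$)
$N = - \frac{2442323}{2013454}$ ($N = \frac{2442323}{-2013454} = 2442323 \left(- \frac{1}{2013454}\right) = - \frac{2442323}{2013454} \approx -1.213$)
$\frac{N + 2306153}{1523057 + U{\left(-1930,1159 \right)}} = \frac{- \frac{2442323}{2013454} + 2306153}{1523057 + \left(-17 + 1159 \left(-1930\right)\right)} = \frac{4643330540139}{2013454 \left(1523057 - 2236887\right)} = \frac{4643330540139}{2013454 \left(-713830\right)} = \frac{4643330540139}{2013454} \left(- \frac{1}{713830}\right) = - \frac{4643330540139}{1437263868820}$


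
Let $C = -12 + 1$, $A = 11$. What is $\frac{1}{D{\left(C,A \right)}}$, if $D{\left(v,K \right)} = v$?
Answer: $- \frac{1}{11} \approx -0.090909$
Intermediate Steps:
$C = -11$
$\frac{1}{D{\left(C,A \right)}} = \frac{1}{-11} = - \frac{1}{11}$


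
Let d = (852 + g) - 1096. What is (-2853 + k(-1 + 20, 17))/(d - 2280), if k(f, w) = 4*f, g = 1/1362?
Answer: 3782274/3437687 ≈ 1.1002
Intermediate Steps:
g = 1/1362 ≈ 0.00073421
d = -332327/1362 (d = (852 + 1/1362) - 1096 = 1160425/1362 - 1096 = -332327/1362 ≈ -244.00)
(-2853 + k(-1 + 20, 17))/(d - 2280) = (-2853 + 4*(-1 + 20))/(-332327/1362 - 2280) = (-2853 + 4*19)/(-3437687/1362) = (-2853 + 76)*(-1362/3437687) = -2777*(-1362/3437687) = 3782274/3437687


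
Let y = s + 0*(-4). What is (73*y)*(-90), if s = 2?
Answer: -13140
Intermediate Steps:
y = 2 (y = 2 + 0*(-4) = 2 + 0 = 2)
(73*y)*(-90) = (73*2)*(-90) = 146*(-90) = -13140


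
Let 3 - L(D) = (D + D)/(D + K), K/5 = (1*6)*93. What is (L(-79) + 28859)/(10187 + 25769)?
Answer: 19561260/24369179 ≈ 0.80270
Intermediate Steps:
K = 2790 (K = 5*((1*6)*93) = 5*(6*93) = 5*558 = 2790)
L(D) = 3 - 2*D/(2790 + D) (L(D) = 3 - (D + D)/(D + 2790) = 3 - 2*D/(2790 + D))
(L(-79) + 28859)/(10187 + 25769) = ((8370 - 79)/(2790 - 79) + 28859)/(10187 + 25769) = (8291/2711 + 28859)/35956 = ((1/2711)*8291 + 28859)*(1/35956) = (8291/2711 + 28859)*(1/35956) = (78245040/2711)*(1/35956) = 19561260/24369179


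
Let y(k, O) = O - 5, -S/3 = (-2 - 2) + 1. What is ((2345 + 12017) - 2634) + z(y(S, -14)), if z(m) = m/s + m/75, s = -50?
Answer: 1759219/150 ≈ 11728.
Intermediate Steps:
S = 9 (S = -3*((-2 - 2) + 1) = -3*(-4 + 1) = -3*(-3) = 9)
y(k, O) = -5 + O
z(m) = -m/150 (z(m) = m/(-50) + m/75 = m*(-1/50) + m*(1/75) = -m/50 + m/75 = -m/150)
((2345 + 12017) - 2634) + z(y(S, -14)) = ((2345 + 12017) - 2634) - (-5 - 14)/150 = (14362 - 2634) - 1/150*(-19) = 11728 + 19/150 = 1759219/150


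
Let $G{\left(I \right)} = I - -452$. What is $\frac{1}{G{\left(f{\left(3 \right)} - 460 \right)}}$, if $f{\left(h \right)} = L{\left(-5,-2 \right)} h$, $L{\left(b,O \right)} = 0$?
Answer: $- \frac{1}{8} \approx -0.125$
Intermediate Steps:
$f{\left(h \right)} = 0$ ($f{\left(h \right)} = 0 h = 0$)
$G{\left(I \right)} = 452 + I$ ($G{\left(I \right)} = I + 452 = 452 + I$)
$\frac{1}{G{\left(f{\left(3 \right)} - 460 \right)}} = \frac{1}{452 + \left(0 - 460\right)} = \frac{1}{452 - 460} = \frac{1}{-8} = - \frac{1}{8}$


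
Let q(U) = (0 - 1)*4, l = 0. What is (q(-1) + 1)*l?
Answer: 0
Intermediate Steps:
q(U) = -4 (q(U) = -1*4 = -4)
(q(-1) + 1)*l = (-4 + 1)*0 = -3*0 = 0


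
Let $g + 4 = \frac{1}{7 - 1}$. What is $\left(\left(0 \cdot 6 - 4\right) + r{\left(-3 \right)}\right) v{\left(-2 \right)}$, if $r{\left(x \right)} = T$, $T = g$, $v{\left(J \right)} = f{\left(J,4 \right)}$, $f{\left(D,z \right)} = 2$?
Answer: $- \frac{47}{3} \approx -15.667$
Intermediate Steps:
$g = - \frac{23}{6}$ ($g = -4 + \frac{1}{7 - 1} = -4 + \frac{1}{6} = - \frac{23}{6} \approx -3.8333$)
$v{\left(J \right)} = 2$
$T = - \frac{23}{6} \approx -3.8333$
$r{\left(x \right)} = - \frac{23}{6}$
$\left(\left(0 \cdot 6 - 4\right) + r{\left(-3 \right)}\right) v{\left(-2 \right)} = \left(\left(0 \cdot 6 - 4\right) - \frac{23}{6}\right) 2 = \left(\left(0 - 4\right) - \frac{23}{6}\right) 2 = \left(-4 - \frac{23}{6}\right) 2 = \left(- \frac{47}{6}\right) 2 = - \frac{47}{3}$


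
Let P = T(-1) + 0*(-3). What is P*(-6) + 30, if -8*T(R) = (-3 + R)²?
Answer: 42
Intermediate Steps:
T(R) = -(-3 + R)²/8
P = -2 (P = -(-3 - 1)²/8 + 0*(-3) = -⅛*(-4)² + 0 = -⅛*16 + 0 = -2 + 0 = -2)
P*(-6) + 30 = -2*(-6) + 30 = 12 + 30 = 42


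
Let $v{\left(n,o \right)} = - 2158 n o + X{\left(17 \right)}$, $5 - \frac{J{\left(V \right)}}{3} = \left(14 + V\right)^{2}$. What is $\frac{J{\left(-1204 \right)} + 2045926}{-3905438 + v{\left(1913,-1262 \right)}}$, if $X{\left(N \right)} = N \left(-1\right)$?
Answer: $- \frac{2202359}{5205951093} \approx -0.00042305$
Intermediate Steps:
$X{\left(N \right)} = - N$
$J{\left(V \right)} = 15 - 3 \left(14 + V\right)^{2}$
$v{\left(n,o \right)} = -17 - 2158 n o$ ($v{\left(n,o \right)} = - 2158 n o - 17 = -17 - 2158 n o$)
$\frac{J{\left(-1204 \right)} + 2045926}{-3905438 + v{\left(1913,-1262 \right)}} = \frac{\left(15 - 3 \left(14 - 1204\right)^{2}\right) + 2045926}{-3905438 - \left(17 + 4128254 \left(-1262\right)\right)} = \frac{\left(15 - 3 \left(-1190\right)^{2}\right) + 2045926}{-3905438 + \left(-17 + 5209856548\right)} = \frac{\left(15 - 4248300\right) + 2045926}{-3905438 + 5209856531} = \frac{\left(15 - 4248300\right) + 2045926}{5205951093} = \left(-4248285 + 2045926\right) \frac{1}{5205951093} = \left(-2202359\right) \frac{1}{5205951093} = - \frac{2202359}{5205951093}$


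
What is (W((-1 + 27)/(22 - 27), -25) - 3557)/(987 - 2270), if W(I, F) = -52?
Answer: 3609/1283 ≈ 2.8129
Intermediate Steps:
(W((-1 + 27)/(22 - 27), -25) - 3557)/(987 - 2270) = (-52 - 3557)/(987 - 2270) = -3609/(-1283) = -3609*(-1/1283) = 3609/1283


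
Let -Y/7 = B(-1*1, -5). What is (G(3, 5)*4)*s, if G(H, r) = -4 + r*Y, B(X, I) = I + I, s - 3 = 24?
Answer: 37368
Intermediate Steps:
s = 27 (s = 3 + 24 = 27)
B(X, I) = 2*I
Y = 70 (Y = -14*(-5) = -7*(-10) = 70)
G(H, r) = -4 + 70*r (G(H, r) = -4 + r*70 = -4 + 70*r)
(G(3, 5)*4)*s = ((-4 + 70*5)*4)*27 = ((-4 + 350)*4)*27 = (346*4)*27 = 1384*27 = 37368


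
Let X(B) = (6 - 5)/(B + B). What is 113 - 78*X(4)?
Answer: 413/4 ≈ 103.25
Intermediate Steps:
X(B) = 1/(2*B)
113 - 78*X(4) = 113 - 39/4 = 413/4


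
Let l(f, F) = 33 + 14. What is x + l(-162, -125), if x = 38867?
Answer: 38914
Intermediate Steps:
l(f, F) = 47
x + l(-162, -125) = 38867 + 47 = 38914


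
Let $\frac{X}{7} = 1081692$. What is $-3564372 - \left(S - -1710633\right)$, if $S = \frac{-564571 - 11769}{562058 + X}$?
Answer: $- \frac{21453186571585}{4066951} \approx -5.275 \cdot 10^{6}$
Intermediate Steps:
$X = 7571844$ ($X = 7 \cdot 1081692 = 7571844$)
$S = - \frac{288170}{4066951}$ ($S = \frac{-564571 - 11769}{562058 + 7571844} = - \frac{576340}{8133902} = \left(-576340\right) \frac{1}{8133902} = - \frac{288170}{4066951} \approx -0.070857$)
$-3564372 - \left(S - -1710633\right) = -3564372 - \left(- \frac{288170}{4066951} - -1710633\right) = -3564372 - \left(- \frac{288170}{4066951} + 1710633\right) = -3564372 - \frac{6957060301813}{4066951} = - \frac{21453186571585}{4066951}$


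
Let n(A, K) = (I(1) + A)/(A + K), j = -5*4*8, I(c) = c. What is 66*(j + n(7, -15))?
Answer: -10626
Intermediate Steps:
j = -160 (j = -20*8 = -160)
n(A, K) = (1 + A)/(A + K)
66*(j + n(7, -15)) = 66*(-160 + (1 + 7)/(7 - 15)) = 66*(-160 + 8/(-8)) = 66*(-160 - ⅛*8) = 66*(-160 - 1) = 66*(-161) = -10626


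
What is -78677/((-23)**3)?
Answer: 78677/12167 ≈ 6.4664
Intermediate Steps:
-78677/((-23)**3) = -78677/(-12167) = -78677*(-1/12167) = 78677/12167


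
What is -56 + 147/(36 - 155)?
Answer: -973/17 ≈ -57.235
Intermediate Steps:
-56 + 147/(36 - 155) = -56 + 147/(-119) = -56 - 1/119*147 = -56 - 21/17 = -973/17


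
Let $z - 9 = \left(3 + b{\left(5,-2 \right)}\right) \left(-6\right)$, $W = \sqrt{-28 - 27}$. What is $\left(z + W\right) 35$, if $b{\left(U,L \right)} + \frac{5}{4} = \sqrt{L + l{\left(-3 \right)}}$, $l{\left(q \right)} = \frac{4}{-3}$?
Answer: $- \frac{105}{2} - 70 i \sqrt{30} + 35 i \sqrt{55} \approx -52.5 - 123.84 i$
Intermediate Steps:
$l{\left(q \right)} = - \frac{4}{3}$ ($l{\left(q \right)} = 4 \left(- \frac{1}{3}\right) = - \frac{4}{3}$)
$b{\left(U,L \right)} = - \frac{5}{4} + \sqrt{- \frac{4}{3} + L}$ ($b{\left(U,L \right)} = - \frac{5}{4} + \sqrt{L - \frac{4}{3}} = - \frac{5}{4} + \sqrt{- \frac{4}{3} + L}$)
$W = i \sqrt{55}$ ($W = \sqrt{-55} = i \sqrt{55} \approx 7.4162 i$)
$z = - \frac{3}{2} - 2 i \sqrt{30}$ ($z = 9 + \left(3 - \left(\frac{5}{4} - \frac{\sqrt{-12 + 9 \left(-2\right)}}{3}\right)\right) \left(-6\right) = 9 + \left(3 - \left(\frac{5}{4} - \frac{\sqrt{-12 - 18}}{3}\right)\right) \left(-6\right) = 9 + \left(3 - \left(\frac{5}{4} - \frac{\sqrt{-30}}{3}\right)\right) \left(-6\right) = 9 + \left(3 - \left(\frac{5}{4} - \frac{i \sqrt{30}}{3}\right)\right) \left(-6\right) = 9 + \left(\frac{7}{4} + \frac{i \sqrt{30}}{3}\right) \left(-6\right) = 9 - \left(\frac{21}{2} + 2 i \sqrt{30}\right) = - \frac{3}{2} - 2 i \sqrt{30} \approx -1.5 - 10.954 i$)
$\left(z + W\right) 35 = \left(\left(- \frac{3}{2} - 2 i \sqrt{30}\right) + i \sqrt{55}\right) 35 = \left(- \frac{3}{2} + i \sqrt{55} - 2 i \sqrt{30}\right) 35 = - \frac{105}{2} - 70 i \sqrt{30} + 35 i \sqrt{55}$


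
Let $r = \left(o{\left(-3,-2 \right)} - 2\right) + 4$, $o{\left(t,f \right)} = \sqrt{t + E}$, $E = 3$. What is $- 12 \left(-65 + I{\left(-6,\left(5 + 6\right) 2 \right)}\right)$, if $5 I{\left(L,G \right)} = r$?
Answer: $\frac{3876}{5} \approx 775.2$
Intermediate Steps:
$o{\left(t,f \right)} = \sqrt{3 + t}$ ($o{\left(t,f \right)} = \sqrt{t + 3} = \sqrt{3 + t}$)
$r = 2$ ($r = \left(\sqrt{3 - 3} - 2\right) + 4 = \left(\sqrt{0} - 2\right) + 4 = \left(0 - 2\right) + 4 = -2 + 4 = 2$)
$I{\left(L,G \right)} = \frac{2}{5}$ ($I{\left(L,G \right)} = \frac{1}{5} \cdot 2 = \frac{2}{5}$)
$- 12 \left(-65 + I{\left(-6,\left(5 + 6\right) 2 \right)}\right) = - 12 \left(-65 + \frac{2}{5}\right) = \left(-12\right) \left(- \frac{323}{5}\right) = \frac{3876}{5}$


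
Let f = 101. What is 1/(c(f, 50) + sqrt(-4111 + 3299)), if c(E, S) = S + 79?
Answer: 129/17453 - 2*I*sqrt(203)/17453 ≈ 0.0073913 - 0.0016327*I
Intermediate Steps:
c(E, S) = 79 + S
1/(c(f, 50) + sqrt(-4111 + 3299)) = 1/((79 + 50) + sqrt(-4111 + 3299)) = 1/(129 + sqrt(-812)) = 1/(129 + 2*I*sqrt(203))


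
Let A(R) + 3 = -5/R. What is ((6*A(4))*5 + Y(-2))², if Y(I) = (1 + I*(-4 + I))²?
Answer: 6889/4 ≈ 1722.3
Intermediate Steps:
A(R) = -3 - 5/R
((6*A(4))*5 + Y(-2))² = ((6*(-3 - 5/4))*5 + (1 + (-2)² - 4*(-2))²)² = ((6*(-3 - 5*¼))*5 + (1 + 4 + 8)²)² = ((6*(-3 - 5/4))*5 + 13²)² = ((6*(-17/4))*5 + 169)² = (-51/2*5 + 169)² = (-255/2 + 169)² = (83/2)² = 6889/4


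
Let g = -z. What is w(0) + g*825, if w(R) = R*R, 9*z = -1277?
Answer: 351175/3 ≈ 1.1706e+5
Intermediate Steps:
z = -1277/9 (z = (⅑)*(-1277) = -1277/9 ≈ -141.89)
w(R) = R²
g = 1277/9 (g = -1*(-1277/9) = 1277/9 ≈ 141.89)
w(0) + g*825 = 0² + (1277/9)*825 = 0 + 351175/3 = 351175/3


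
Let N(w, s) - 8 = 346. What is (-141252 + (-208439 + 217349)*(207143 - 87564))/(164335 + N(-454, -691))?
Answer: 1065307638/164689 ≈ 6468.6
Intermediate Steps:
N(w, s) = 354 (N(w, s) = 8 + 346 = 354)
(-141252 + (-208439 + 217349)*(207143 - 87564))/(164335 + N(-454, -691)) = (-141252 + (-208439 + 217349)*(207143 - 87564))/(164335 + 354) = (-141252 + 8910*119579)/164689 = (-141252 + 1065448890)*(1/164689) = 1065307638*(1/164689) = 1065307638/164689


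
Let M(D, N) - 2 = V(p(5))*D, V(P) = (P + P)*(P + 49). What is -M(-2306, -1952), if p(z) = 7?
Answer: 1807902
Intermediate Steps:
V(P) = 2*P*(49 + P) (V(P) = (2*P)*(49 + P) = 2*P*(49 + P))
M(D, N) = 2 + 784*D (M(D, N) = 2 + (2*7*(49 + 7))*D = 2 + (2*7*56)*D = 2 + 784*D)
-M(-2306, -1952) = -(2 + 784*(-2306)) = -(2 - 1807904) = -1*(-1807902) = 1807902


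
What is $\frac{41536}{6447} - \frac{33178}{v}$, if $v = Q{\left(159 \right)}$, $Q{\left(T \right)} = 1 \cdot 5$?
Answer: $- \frac{213690886}{32235} \approx -6629.2$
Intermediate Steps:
$Q{\left(T \right)} = 5$
$v = 5$
$\frac{41536}{6447} - \frac{33178}{v} = \frac{41536}{6447} - \frac{33178}{5} = - \frac{213690886}{32235}$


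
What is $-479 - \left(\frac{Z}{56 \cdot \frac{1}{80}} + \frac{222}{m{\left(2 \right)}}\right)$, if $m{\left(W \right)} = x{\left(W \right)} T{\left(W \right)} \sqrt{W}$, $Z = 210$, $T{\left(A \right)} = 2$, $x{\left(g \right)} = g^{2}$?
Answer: $-779 - \frac{111 \sqrt{2}}{8} \approx -798.62$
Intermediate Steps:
$m{\left(W \right)} = 2 W^{\frac{5}{2}}$ ($m{\left(W \right)} = W^{2} \cdot 2 \sqrt{W} = 2 W^{2} \sqrt{W} = 2 W^{\frac{5}{2}}$)
$-479 - \left(\frac{Z}{56 \cdot \frac{1}{80}} + \frac{222}{m{\left(2 \right)}}\right) = -479 - \left(\frac{210}{56 \cdot \frac{1}{80}} + \frac{222}{2 \cdot 2^{\frac{5}{2}}}\right) = -479 - \left(\frac{210}{56 \cdot \frac{1}{80}} + \frac{222}{2 \cdot 4 \sqrt{2}}\right) = -479 - \left(\frac{210}{\frac{7}{10}} + \frac{222}{8 \sqrt{2}}\right) = -479 - \left(210 \cdot \frac{10}{7} + 222 \frac{\sqrt{2}}{16}\right) = -479 - \left(300 + \frac{111 \sqrt{2}}{8}\right) = -779 - \frac{111 \sqrt{2}}{8}$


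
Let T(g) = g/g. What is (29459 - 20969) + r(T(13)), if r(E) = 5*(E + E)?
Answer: 8500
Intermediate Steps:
T(g) = 1
r(E) = 10*E (r(E) = 5*(2*E) = 10*E)
(29459 - 20969) + r(T(13)) = (29459 - 20969) + 10*1 = 8490 + 10 = 8500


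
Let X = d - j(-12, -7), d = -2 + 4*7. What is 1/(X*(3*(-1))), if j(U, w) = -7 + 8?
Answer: -1/75 ≈ -0.013333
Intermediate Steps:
j(U, w) = 1
d = 26 (d = -2 + 28 = 26)
X = 25 (X = 26 - 1*1 = 26 - 1 = 25)
1/(X*(3*(-1))) = 1/(25*(3*(-1))) = 1/(25*(-3)) = 1/(-75) = -1/75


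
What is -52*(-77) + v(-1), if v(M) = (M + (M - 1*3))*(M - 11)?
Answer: 4064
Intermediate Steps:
v(M) = (-11 + M)*(-3 + 2*M) (v(M) = (M + (M - 3))*(-11 + M) = (M + (-3 + M))*(-11 + M) = (-3 + 2*M)*(-11 + M) = (-11 + M)*(-3 + 2*M))
-52*(-77) + v(-1) = -52*(-77) + (33 - 25*(-1) + 2*(-1)²) = 4004 + (33 + 25 + 2*1) = 4004 + (33 + 25 + 2) = 4004 + 60 = 4064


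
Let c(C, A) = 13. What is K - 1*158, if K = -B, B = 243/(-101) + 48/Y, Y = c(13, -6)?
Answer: -209143/1313 ≈ -159.29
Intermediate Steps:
Y = 13
B = 1689/1313 (B = 243/(-101) + 48/13 = 243*(-1/101) + 48*(1/13) = -243/101 + 48/13 = 1689/1313 ≈ 1.2864)
K = -1689/1313 (K = -1*1689/1313 = -1689/1313 ≈ -1.2864)
K - 1*158 = -1689/1313 - 1*158 = -1689/1313 - 158 = -209143/1313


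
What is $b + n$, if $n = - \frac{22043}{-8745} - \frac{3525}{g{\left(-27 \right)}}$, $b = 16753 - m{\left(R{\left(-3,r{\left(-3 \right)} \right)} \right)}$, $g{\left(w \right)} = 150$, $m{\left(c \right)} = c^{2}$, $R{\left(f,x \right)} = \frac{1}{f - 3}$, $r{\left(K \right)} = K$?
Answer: $\frac{1755855331}{104940} \approx 16732.0$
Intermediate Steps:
$R{\left(f,x \right)} = \frac{1}{-3 + f}$
$b = \frac{603107}{36}$ ($b = 16753 - \left(\frac{1}{-3 - 3}\right)^{2} = 16753 - \left(\frac{1}{-6}\right)^{2} = 16753 - \left(- \frac{1}{6}\right)^{2} = 16753 - \frac{1}{36} = \frac{603107}{36} \approx 16753.0$)
$n = - \frac{366929}{17490}$ ($n = - \frac{22043}{-8745} - \frac{3525}{150} = \left(-22043\right) \left(- \frac{1}{8745}\right) - \frac{47}{2} = \frac{22043}{8745} - \frac{47}{2} = - \frac{366929}{17490} \approx -20.979$)
$b + n = \frac{603107}{36} - \frac{366929}{17490} = \frac{1755855331}{104940}$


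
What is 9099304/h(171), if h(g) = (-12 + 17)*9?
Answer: 9099304/45 ≈ 2.0221e+5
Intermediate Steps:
h(g) = 45 (h(g) = 5*9 = 45)
9099304/h(171) = 9099304/45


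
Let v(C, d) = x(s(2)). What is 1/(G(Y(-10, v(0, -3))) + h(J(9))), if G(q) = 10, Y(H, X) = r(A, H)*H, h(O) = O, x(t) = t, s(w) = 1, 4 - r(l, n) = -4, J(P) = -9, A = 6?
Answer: 1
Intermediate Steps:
r(l, n) = 8 (r(l, n) = 4 - 1*(-4) = 4 + 4 = 8)
v(C, d) = 1
Y(H, X) = 8*H
1/(G(Y(-10, v(0, -3))) + h(J(9))) = 1/(10 - 9) = 1/1 = 1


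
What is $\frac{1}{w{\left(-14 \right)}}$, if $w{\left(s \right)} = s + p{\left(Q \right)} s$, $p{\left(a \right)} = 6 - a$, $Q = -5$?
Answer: $- \frac{1}{168} \approx -0.0059524$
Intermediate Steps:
$w{\left(s \right)} = 12 s$ ($w{\left(s \right)} = s + \left(6 - -5\right) s = s + \left(6 + 5\right) s = s + 11 s = 12 s$)
$\frac{1}{w{\left(-14 \right)}} = \frac{1}{12 \left(-14\right)} = \frac{1}{-168} = - \frac{1}{168}$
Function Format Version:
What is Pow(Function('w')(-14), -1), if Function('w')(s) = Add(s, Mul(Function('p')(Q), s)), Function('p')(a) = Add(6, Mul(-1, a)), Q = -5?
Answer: Rational(-1, 168) ≈ -0.0059524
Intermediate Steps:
Function('w')(s) = Mul(12, s) (Function('w')(s) = Add(s, Mul(Add(6, Mul(-1, -5)), s)) = Add(s, Mul(Add(6, 5), s)) = Add(s, Mul(11, s)) = Mul(12, s))
Pow(Function('w')(-14), -1) = Pow(Mul(12, -14), -1) = Pow(-168, -1) = Rational(-1, 168)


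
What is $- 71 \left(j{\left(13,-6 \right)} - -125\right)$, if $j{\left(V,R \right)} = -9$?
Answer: $-8236$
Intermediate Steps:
$- 71 \left(j{\left(13,-6 \right)} - -125\right) = - 71 \left(-9 - -125\right) = - 71 \left(-9 + 125\right) = \left(-71\right) 116 = -8236$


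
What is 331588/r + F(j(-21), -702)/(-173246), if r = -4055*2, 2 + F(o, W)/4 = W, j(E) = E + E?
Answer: -14355864222/351256265 ≈ -40.870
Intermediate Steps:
j(E) = 2*E
F(o, W) = -8 + 4*W
r = -8110
331588/r + F(j(-21), -702)/(-173246) = 331588/(-8110) + (-8 + 4*(-702))/(-173246) = 331588*(-1/8110) + (-8 - 2808)*(-1/173246) = -165794/4055 - 2816*(-1/173246) = -165794/4055 + 1408/86623 = -14355864222/351256265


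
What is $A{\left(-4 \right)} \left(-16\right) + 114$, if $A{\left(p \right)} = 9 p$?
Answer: $690$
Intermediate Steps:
$A{\left(-4 \right)} \left(-16\right) + 114 = 9 \left(-4\right) \left(-16\right) + 114 = \left(-36\right) \left(-16\right) + 114 = 576 + 114 = 690$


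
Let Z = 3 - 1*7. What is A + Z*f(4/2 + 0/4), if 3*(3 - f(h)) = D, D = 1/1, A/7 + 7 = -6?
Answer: -305/3 ≈ -101.67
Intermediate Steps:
A = -91 (A = -49 + 7*(-6) = -49 - 42 = -91)
D = 1
Z = -4 (Z = 3 - 7 = -4)
f(h) = 8/3 (f(h) = 3 - ⅓*1 = 3 - ⅓ = 8/3)
A + Z*f(4/2 + 0/4) = -91 - 4*8/3 = -91 - 32/3 = -305/3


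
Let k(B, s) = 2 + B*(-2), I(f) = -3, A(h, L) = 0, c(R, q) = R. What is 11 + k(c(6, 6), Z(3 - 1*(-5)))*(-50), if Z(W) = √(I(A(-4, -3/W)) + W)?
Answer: 511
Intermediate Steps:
Z(W) = √(-3 + W)
k(B, s) = 2 - 2*B
11 + k(c(6, 6), Z(3 - 1*(-5)))*(-50) = 11 + (2 - 2*6)*(-50) = 11 + (2 - 12)*(-50) = 11 - 10*(-50) = 11 + 500 = 511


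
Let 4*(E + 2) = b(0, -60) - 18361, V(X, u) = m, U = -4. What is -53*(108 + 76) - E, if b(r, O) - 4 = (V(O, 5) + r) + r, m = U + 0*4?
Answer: -20639/4 ≈ -5159.8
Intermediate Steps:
m = -4 (m = -4 + 0*4 = -4 + 0 = -4)
V(X, u) = -4
b(r, O) = 2*r (b(r, O) = 4 + ((-4 + r) + r) = 4 + (-4 + 2*r) = 2*r)
E = -18369/4 (E = -2 + (2*0 - 18361)/4 = -2 + (0 - 18361)/4 = -2 + (1/4)*(-18361) = -2 - 18361/4 = -18369/4 ≈ -4592.3)
-53*(108 + 76) - E = -53*(108 + 76) - 1*(-18369/4) = -53*184 + 18369/4 = -9752 + 18369/4 = -20639/4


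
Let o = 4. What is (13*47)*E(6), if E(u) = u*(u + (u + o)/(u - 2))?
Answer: 31161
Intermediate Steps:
E(u) = u*(u + (4 + u)/(-2 + u)) (E(u) = u*(u + (u + 4)/(u - 2)) = u*(u + (4 + u)/(-2 + u)))
(13*47)*E(6) = (13*47)*(6*(4 + 6**2 - 1*6)/(-2 + 6)) = 611*(6*(4 + 36 - 6)/4) = 611*(6*(1/4)*34) = 611*51 = 31161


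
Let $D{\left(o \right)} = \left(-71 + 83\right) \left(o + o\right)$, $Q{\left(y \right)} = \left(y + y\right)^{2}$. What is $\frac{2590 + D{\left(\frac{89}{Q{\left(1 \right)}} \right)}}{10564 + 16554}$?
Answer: $\frac{1562}{13559} \approx 0.1152$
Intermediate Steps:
$Q{\left(y \right)} = 4 y^{2}$ ($Q{\left(y \right)} = \left(2 y\right)^{2} = 4 y^{2}$)
$D{\left(o \right)} = 24 o$ ($D{\left(o \right)} = 12 \cdot 2 o = 24 o$)
$\frac{2590 + D{\left(\frac{89}{Q{\left(1 \right)}} \right)}}{10564 + 16554} = \frac{2590 + 24 \frac{89}{4 \cdot 1^{2}}}{10564 + 16554} = \frac{2590 + 24 \frac{89}{4 \cdot 1}}{27118} = \left(2590 + 24 \cdot \frac{89}{4}\right) \frac{1}{27118} = \left(2590 + 534\right) \frac{1}{27118} = 3124 \cdot \frac{1}{27118} = \frac{1562}{13559}$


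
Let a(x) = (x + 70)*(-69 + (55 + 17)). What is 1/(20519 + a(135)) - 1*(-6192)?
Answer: 130861729/21134 ≈ 6192.0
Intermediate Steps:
a(x) = 210 + 3*x (a(x) = (70 + x)*(-69 + 72) = (70 + x)*3 = 210 + 3*x)
1/(20519 + a(135)) - 1*(-6192) = 1/(20519 + (210 + 3*135)) - 1*(-6192) = 1/(20519 + (210 + 405)) + 6192 = 1/(20519 + 615) + 6192 = 1/21134 + 6192 = 130861729/21134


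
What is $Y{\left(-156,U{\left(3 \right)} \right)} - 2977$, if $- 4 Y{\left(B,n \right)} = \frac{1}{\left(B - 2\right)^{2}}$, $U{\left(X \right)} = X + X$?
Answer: $- \frac{297271313}{99856} \approx -2977.0$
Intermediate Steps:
$U{\left(X \right)} = 2 X$
$Y{\left(B,n \right)} = - \frac{1}{4 \left(-2 + B\right)^{2}}$ ($Y{\left(B,n \right)} = - \frac{1}{4 \left(B - 2\right)^{2}} = - \frac{1}{4 \left(-2 + B\right)^{2}}$)
$Y{\left(-156,U{\left(3 \right)} \right)} - 2977 = - \frac{1}{4 \left(-2 - 156\right)^{2}} - 2977 = - \frac{1}{4 \cdot 24964} - 2977 = \left(- \frac{1}{4}\right) \frac{1}{24964} - 2977 = - \frac{1}{99856} - 2977 = - \frac{297271313}{99856}$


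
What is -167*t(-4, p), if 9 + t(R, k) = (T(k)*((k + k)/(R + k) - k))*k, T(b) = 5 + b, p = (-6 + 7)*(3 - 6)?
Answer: 37575/7 ≈ 5367.9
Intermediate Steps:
p = -3 (p = 1*(-3) = -3)
t(R, k) = -9 + k*(5 + k)*(-k + 2*k/(R + k)) (t(R, k) = -9 + ((5 + k)*((k + k)/(R + k) - k))*k = -9 + ((5 + k)*((2*k)/(R + k) - k))*k = -9 + ((5 + k)*(2*k/(R + k) - k))*k = -9 + ((5 + k)*(-k + 2*k/(R + k)))*k = -9 + k*(5 + k)*(-k + 2*k/(R + k)))
-167*t(-4, p) = -167*(-9*(-4) - 9*(-3) - 1*(-3)³*(5 - 3) + 2*(-3)²*(5 - 3) - 1*(-4)*(-3)²*(5 - 3))/(-4 - 3) = -167*(36 + 27 - 1*(-27)*2 + 2*9*2 - 1*(-4)*9*2)/(-7) = -(-167)*(36 + 27 + 54 + 36 + 72)/7 = -(-167)*225/7 = -167*(-225/7) = 37575/7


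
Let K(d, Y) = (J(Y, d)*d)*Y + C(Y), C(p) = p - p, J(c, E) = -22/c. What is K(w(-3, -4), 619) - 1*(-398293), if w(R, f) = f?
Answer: 398381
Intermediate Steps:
C(p) = 0
K(d, Y) = -22*d (K(d, Y) = ((-22/Y)*d)*Y + 0 = (-22*d/Y)*Y + 0 = -22*d + 0 = -22*d)
K(w(-3, -4), 619) - 1*(-398293) = -22*(-4) - 1*(-398293) = 88 + 398293 = 398381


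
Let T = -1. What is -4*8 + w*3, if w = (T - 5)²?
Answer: 76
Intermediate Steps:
w = 36 (w = (-1 - 5)² = (-6)² = 36)
-4*8 + w*3 = -4*8 + 36*3 = -32 + 108 = 76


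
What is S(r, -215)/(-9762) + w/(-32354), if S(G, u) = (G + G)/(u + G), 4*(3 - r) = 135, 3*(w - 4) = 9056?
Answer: -7253401865/77617618071 ≈ -0.093450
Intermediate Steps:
w = 9068/3 (w = 4 + (1/3)*9056 = 4 + 9056/3 = 9068/3 ≈ 3022.7)
r = -123/4 (r = 3 - 1/4*135 = 3 - 135/4 = -123/4 ≈ -30.750)
S(G, u) = 2*G/(G + u) (S(G, u) = (2*G)/(G + u) = 2*G/(G + u))
S(r, -215)/(-9762) + w/(-32354) = (2*(-123/4)/(-123/4 - 215))/(-9762) + (9068/3)/(-32354) = (2*(-123/4)/(-983/4))*(-1/9762) + (9068/3)*(-1/32354) = (2*(-123/4)*(-4/983))*(-1/9762) - 4534/48531 = (246/983)*(-1/9762) - 4534/48531 = -41/1599341 - 4534/48531 = -7253401865/77617618071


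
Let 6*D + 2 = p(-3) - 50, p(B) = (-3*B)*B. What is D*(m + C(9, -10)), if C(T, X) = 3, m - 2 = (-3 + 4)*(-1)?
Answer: -158/3 ≈ -52.667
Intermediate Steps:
p(B) = -3*B²
m = 1 (m = 2 + (-3 + 4)*(-1) = 2 + 1*(-1) = 2 - 1 = 1)
D = -79/6 (D = -⅓ + (-3*(-3)² - 50)/6 = -⅓ + (-3*9 - 50)/6 = -⅓ + (-27 - 50)/6 = -⅓ + (⅙)*(-77) = -⅓ - 77/6 = -79/6 ≈ -13.167)
D*(m + C(9, -10)) = -79*(1 + 3)/6 = -79/6*4 = -158/3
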